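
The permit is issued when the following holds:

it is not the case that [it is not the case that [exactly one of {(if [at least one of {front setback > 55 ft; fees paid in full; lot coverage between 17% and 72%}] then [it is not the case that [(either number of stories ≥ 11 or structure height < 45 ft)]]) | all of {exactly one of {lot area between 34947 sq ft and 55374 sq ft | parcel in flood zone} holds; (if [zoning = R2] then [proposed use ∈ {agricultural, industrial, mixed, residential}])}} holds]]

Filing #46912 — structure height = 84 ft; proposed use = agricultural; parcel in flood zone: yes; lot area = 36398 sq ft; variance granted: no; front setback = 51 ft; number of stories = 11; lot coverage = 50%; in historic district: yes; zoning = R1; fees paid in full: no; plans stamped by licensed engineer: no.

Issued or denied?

Atomic conditions:
  front setback > 55 ft: 51 > 55 is false
  fees paid in full: no → false
  lot coverage between 17% and 72%: 50 in [17, 72] is true
  number of stories ≥ 11: 11 ≥ 11 is true
  structure height < 45 ft: 84 < 45 is false
  lot area between 34947 sq ft and 55374 sq ft: 36398 in [34947, 55374] is true
  parcel in flood zone: yes → true
  zoning = R2: R1 == R2 is false
  proposed use ∈ {agricultural, industrial, mixed, residential}: agricultural is in the set → true
Combine:
[1.1.1.1] false OR false OR true = true
[1.1.1.2.1] true OR false = true
[1.1.1.2] NOT true = false
[1.1.1] true → false = false
[1.1.2.1] exactly-one(true, true) = false
[1.1.2.2] false → true (antecedent false ⇒ implication holds) = true
[1.1.2] false AND true = false
[1.1] exactly-one(false, false) = false
[1] NOT false = true
[root] NOT true = false
Overall: false → denied

Denied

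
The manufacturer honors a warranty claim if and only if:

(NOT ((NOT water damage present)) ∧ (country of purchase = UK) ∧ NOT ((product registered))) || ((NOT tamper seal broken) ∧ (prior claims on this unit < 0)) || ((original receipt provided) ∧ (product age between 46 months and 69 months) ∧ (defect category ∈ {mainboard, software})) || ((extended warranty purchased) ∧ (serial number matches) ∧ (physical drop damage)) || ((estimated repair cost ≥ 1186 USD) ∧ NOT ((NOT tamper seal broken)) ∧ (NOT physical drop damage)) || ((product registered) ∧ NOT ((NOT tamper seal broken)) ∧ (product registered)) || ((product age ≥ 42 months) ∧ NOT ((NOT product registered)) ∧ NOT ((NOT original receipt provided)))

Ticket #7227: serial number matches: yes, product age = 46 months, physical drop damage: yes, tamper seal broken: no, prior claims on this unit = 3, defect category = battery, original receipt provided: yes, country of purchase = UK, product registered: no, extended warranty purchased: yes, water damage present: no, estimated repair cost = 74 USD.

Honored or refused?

Atomic conditions:
  NOT water damage present: no → true
  country of purchase = UK: UK == UK is true
  product registered: no → false
  NOT tamper seal broken: no → true
  prior claims on this unit < 0: 3 < 0 is false
  original receipt provided: yes → true
  product age between 46 months and 69 months: 46 in [46, 69] is true
  defect category ∈ {mainboard, software}: battery is not in the set → false
  extended warranty purchased: yes → true
  serial number matches: yes → true
  physical drop damage: yes → true
  estimated repair cost ≥ 1186 USD: 74 ≥ 1186 is false
  NOT physical drop damage: yes → false
  product age ≥ 42 months: 46 ≥ 42 is true
  NOT product registered: no → true
  NOT original receipt provided: yes → false
Combine:
[1.1] NOT true = false
[1.3] NOT false = true
[1] false AND true AND true = false
[2] true AND false = false
[3] true AND true AND false = false
[4] true AND true AND true = true
[5.2] NOT true = false
[5] false AND false AND false = false
[6.2] NOT true = false
[6] false AND false AND false = false
[7.2] NOT true = false
[7.3] NOT false = true
[7] true AND false AND true = false
[root] false OR false OR false OR true OR false OR false OR false = true
Overall: true → honored

Honored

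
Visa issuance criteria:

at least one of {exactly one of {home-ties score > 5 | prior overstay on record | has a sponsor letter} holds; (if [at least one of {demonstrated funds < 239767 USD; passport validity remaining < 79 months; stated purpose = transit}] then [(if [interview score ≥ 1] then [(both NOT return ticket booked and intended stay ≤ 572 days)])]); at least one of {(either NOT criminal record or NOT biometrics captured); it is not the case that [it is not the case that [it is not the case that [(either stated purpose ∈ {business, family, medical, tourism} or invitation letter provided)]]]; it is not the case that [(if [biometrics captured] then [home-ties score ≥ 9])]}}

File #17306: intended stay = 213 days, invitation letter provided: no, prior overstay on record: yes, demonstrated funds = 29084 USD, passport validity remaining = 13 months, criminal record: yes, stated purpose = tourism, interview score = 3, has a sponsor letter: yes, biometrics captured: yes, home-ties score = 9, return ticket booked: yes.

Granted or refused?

Refused

Atomic conditions:
  home-ties score > 5: 9 > 5 is true
  prior overstay on record: yes → true
  has a sponsor letter: yes → true
  demonstrated funds < 239767 USD: 29084 < 239767 is true
  passport validity remaining < 79 months: 13 < 79 is true
  stated purpose = transit: tourism == transit is false
  interview score ≥ 1: 3 ≥ 1 is true
  NOT return ticket booked: yes → false
  intended stay ≤ 572 days: 213 ≤ 572 is true
  NOT criminal record: yes → false
  NOT biometrics captured: yes → false
  stated purpose ∈ {business, family, medical, tourism}: tourism is in the set → true
  invitation letter provided: no → false
  biometrics captured: yes → true
  home-ties score ≥ 9: 9 ≥ 9 is true
Combine:
[1] exactly-one(true, true, true) = false
[2.1] true OR true OR false = true
[2.2.2] false AND true = false
[2.2] true → false = false
[2] true → false = false
[3.1] false OR false = false
[3.2.1.1.1] true OR false = true
[3.2.1.1] NOT true = false
[3.2.1] NOT false = true
[3.2] NOT true = false
[3.3.1] true → true = true
[3.3] NOT true = false
[3] false OR false OR false = false
[root] false OR false OR false = false
Overall: false → refused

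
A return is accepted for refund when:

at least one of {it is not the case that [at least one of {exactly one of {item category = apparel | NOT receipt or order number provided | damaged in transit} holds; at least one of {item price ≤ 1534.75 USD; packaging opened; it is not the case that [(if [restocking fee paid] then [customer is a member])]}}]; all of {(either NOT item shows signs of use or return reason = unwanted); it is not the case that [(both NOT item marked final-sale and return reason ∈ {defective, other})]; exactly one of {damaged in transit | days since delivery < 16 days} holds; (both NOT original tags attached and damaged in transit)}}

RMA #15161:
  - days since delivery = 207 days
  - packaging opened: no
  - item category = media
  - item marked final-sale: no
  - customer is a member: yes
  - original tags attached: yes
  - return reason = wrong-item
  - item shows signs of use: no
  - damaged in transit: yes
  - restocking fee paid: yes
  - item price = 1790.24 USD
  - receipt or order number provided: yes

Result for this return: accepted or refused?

Atomic conditions:
  item category = apparel: media == apparel is false
  NOT receipt or order number provided: yes → false
  damaged in transit: yes → true
  item price ≤ 1534.75 USD: 1790.24 ≤ 1534.75 is false
  packaging opened: no → false
  restocking fee paid: yes → true
  customer is a member: yes → true
  NOT item shows signs of use: no → true
  return reason = unwanted: wrong-item == unwanted is false
  NOT item marked final-sale: no → true
  return reason ∈ {defective, other}: wrong-item is not in the set → false
  days since delivery < 16 days: 207 < 16 is false
  NOT original tags attached: yes → false
Combine:
[1.1.1] exactly-one(false, false, true) = true
[1.1.2.3.1] true → true = true
[1.1.2.3] NOT true = false
[1.1.2] false OR false OR false = false
[1.1] true OR false = true
[1] NOT true = false
[2.1] true OR false = true
[2.2.1] true AND false = false
[2.2] NOT false = true
[2.3] exactly-one(true, false) = true
[2.4] false AND true = false
[2] true AND true AND true AND false = false
[root] false OR false = false
Overall: false → refused

Refused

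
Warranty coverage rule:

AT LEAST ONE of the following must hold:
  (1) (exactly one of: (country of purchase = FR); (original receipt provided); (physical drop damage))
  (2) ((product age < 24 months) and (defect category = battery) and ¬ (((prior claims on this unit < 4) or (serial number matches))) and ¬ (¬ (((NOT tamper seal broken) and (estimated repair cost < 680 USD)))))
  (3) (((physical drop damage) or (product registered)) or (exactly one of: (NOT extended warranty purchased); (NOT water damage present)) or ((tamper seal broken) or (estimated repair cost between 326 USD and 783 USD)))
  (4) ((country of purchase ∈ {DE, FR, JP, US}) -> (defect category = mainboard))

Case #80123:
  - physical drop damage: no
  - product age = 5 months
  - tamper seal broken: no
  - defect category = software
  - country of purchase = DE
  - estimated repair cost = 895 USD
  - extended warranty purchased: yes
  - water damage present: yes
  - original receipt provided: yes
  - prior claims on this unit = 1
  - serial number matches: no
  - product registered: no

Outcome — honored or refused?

Honored

Atomic conditions:
  country of purchase = FR: DE == FR is false
  original receipt provided: yes → true
  physical drop damage: no → false
  product age < 24 months: 5 < 24 is true
  defect category = battery: software == battery is false
  prior claims on this unit < 4: 1 < 4 is true
  serial number matches: no → false
  NOT tamper seal broken: no → true
  estimated repair cost < 680 USD: 895 < 680 is false
  product registered: no → false
  NOT extended warranty purchased: yes → false
  NOT water damage present: yes → false
  tamper seal broken: no → false
  estimated repair cost between 326 USD and 783 USD: 895 in [326, 783] is false
  country of purchase ∈ {DE, FR, JP, US}: DE is in the set → true
  defect category = mainboard: software == mainboard is false
Combine:
[1] exactly-one(false, true, false) = true
[2.3.1] true OR false = true
[2.3] NOT true = false
[2.4.1.1] true AND false = false
[2.4.1] NOT false = true
[2.4] NOT true = false
[2] true AND false AND false AND false = false
[3.1] false OR false = false
[3.2] exactly-one(false, false) = false
[3.3] false OR false = false
[3] false OR false OR false = false
[4] true → false = false
[root] true OR false OR false OR false = true
Overall: true → honored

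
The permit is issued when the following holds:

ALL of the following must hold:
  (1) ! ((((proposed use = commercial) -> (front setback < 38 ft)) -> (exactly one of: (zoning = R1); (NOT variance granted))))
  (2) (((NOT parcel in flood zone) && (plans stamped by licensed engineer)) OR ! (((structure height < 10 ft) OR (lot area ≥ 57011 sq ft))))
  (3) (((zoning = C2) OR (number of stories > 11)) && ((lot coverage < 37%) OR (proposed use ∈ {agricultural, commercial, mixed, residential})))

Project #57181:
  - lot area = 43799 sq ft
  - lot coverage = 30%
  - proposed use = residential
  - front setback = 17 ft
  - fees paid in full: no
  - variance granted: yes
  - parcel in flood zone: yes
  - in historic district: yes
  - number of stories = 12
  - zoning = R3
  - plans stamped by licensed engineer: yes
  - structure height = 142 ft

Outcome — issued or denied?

Atomic conditions:
  proposed use = commercial: residential == commercial is false
  front setback < 38 ft: 17 < 38 is true
  zoning = R1: R3 == R1 is false
  NOT variance granted: yes → false
  NOT parcel in flood zone: yes → false
  plans stamped by licensed engineer: yes → true
  structure height < 10 ft: 142 < 10 is false
  lot area ≥ 57011 sq ft: 43799 ≥ 57011 is false
  zoning = C2: R3 == C2 is false
  number of stories > 11: 12 > 11 is true
  lot coverage < 37%: 30 < 37 is true
  proposed use ∈ {agricultural, commercial, mixed, residential}: residential is in the set → true
Combine:
[1.1.1] false → true (antecedent false ⇒ implication holds) = true
[1.1.2] exactly-one(false, false) = false
[1.1] true → false = false
[1] NOT false = true
[2.1] false AND true = false
[2.2.1] false OR false = false
[2.2] NOT false = true
[2] false OR true = true
[3.1] false OR true = true
[3.2] true OR true = true
[3] true AND true = true
[root] true AND true AND true = true
Overall: true → issued

Issued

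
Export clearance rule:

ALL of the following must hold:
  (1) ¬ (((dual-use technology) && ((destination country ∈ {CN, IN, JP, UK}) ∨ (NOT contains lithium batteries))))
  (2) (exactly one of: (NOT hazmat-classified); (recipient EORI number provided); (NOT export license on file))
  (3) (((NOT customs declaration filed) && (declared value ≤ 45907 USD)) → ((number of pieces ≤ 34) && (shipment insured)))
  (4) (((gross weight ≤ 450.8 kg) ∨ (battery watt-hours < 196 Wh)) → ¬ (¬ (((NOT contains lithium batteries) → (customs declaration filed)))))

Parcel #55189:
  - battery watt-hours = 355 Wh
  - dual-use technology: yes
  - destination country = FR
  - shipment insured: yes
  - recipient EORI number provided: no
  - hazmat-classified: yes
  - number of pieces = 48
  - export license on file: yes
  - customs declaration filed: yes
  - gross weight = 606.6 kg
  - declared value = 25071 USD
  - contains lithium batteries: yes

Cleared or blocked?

Blocked

Atomic conditions:
  dual-use technology: yes → true
  destination country ∈ {CN, IN, JP, UK}: FR is not in the set → false
  NOT contains lithium batteries: yes → false
  NOT hazmat-classified: yes → false
  recipient EORI number provided: no → false
  NOT export license on file: yes → false
  NOT customs declaration filed: yes → false
  declared value ≤ 45907 USD: 25071 ≤ 45907 is true
  number of pieces ≤ 34: 48 ≤ 34 is false
  shipment insured: yes → true
  gross weight ≤ 450.8 kg: 606.6 ≤ 450.8 is false
  battery watt-hours < 196 Wh: 355 < 196 is false
  customs declaration filed: yes → true
Combine:
[1.1.2] false OR false = false
[1.1] true AND false = false
[1] NOT false = true
[2] exactly-one(false, false, false) = false
[3.1] false AND true = false
[3.2] false AND true = false
[3] false → false (antecedent false ⇒ implication holds) = true
[4.1] false OR false = false
[4.2.1.1] false → true (antecedent false ⇒ implication holds) = true
[4.2.1] NOT true = false
[4.2] NOT false = true
[4] false → true (antecedent false ⇒ implication holds) = true
[root] true AND false AND true AND true = false
Overall: false → blocked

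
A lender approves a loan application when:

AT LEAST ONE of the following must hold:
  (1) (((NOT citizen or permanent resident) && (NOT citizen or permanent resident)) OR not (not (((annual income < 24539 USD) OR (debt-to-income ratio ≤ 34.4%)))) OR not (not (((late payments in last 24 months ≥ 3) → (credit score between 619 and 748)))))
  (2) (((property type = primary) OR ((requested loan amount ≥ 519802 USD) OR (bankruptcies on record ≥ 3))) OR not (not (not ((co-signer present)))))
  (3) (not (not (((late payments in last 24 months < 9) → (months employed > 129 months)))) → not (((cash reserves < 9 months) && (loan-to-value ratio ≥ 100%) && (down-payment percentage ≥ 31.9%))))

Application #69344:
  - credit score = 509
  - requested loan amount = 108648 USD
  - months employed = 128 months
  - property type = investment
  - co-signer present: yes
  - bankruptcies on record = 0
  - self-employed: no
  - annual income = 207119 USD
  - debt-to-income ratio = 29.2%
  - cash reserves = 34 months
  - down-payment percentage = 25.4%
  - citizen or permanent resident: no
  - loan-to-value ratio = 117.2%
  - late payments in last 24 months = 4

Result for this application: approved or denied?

Atomic conditions:
  NOT citizen or permanent resident: no → true
  annual income < 24539 USD: 207119 < 24539 is false
  debt-to-income ratio ≤ 34.4%: 29.2 ≤ 34.4 is true
  late payments in last 24 months ≥ 3: 4 ≥ 3 is true
  credit score between 619 and 748: 509 in [619, 748] is false
  property type = primary: investment == primary is false
  requested loan amount ≥ 519802 USD: 108648 ≥ 519802 is false
  bankruptcies on record ≥ 3: 0 ≥ 3 is false
  co-signer present: yes → true
  late payments in last 24 months < 9: 4 < 9 is true
  months employed > 129 months: 128 > 129 is false
  cash reserves < 9 months: 34 < 9 is false
  loan-to-value ratio ≥ 100%: 117.2 ≥ 100 is true
  down-payment percentage ≥ 31.9%: 25.4 ≥ 31.9 is false
Combine:
[1.1] true AND true = true
[1.2.1.1] false OR true = true
[1.2.1] NOT true = false
[1.2] NOT false = true
[1.3.1.1] true → false = false
[1.3.1] NOT false = true
[1.3] NOT true = false
[1] true OR true OR false = true
[2.1.2] false OR false = false
[2.1] false OR false = false
[2.2.1.1] NOT true = false
[2.2.1] NOT false = true
[2.2] NOT true = false
[2] false OR false = false
[3.1.1.1] true → false = false
[3.1.1] NOT false = true
[3.1] NOT true = false
[3.2.1] false AND true AND false = false
[3.2] NOT false = true
[3] false → true (antecedent false ⇒ implication holds) = true
[root] true OR false OR true = true
Overall: true → approved

Approved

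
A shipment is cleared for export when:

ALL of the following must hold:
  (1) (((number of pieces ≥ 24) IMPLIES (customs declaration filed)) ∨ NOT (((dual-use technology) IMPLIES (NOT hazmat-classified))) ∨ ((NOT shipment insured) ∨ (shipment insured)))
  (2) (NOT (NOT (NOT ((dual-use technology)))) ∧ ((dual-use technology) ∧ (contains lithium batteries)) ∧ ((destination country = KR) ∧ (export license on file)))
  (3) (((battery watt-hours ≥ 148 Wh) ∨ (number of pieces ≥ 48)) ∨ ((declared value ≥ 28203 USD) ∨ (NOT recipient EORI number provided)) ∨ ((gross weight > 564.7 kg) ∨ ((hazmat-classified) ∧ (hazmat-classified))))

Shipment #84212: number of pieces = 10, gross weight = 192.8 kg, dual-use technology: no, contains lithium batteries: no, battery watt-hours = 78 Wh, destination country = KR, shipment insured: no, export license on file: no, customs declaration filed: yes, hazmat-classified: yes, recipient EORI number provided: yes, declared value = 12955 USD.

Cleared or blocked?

Atomic conditions:
  number of pieces ≥ 24: 10 ≥ 24 is false
  customs declaration filed: yes → true
  dual-use technology: no → false
  NOT hazmat-classified: yes → false
  NOT shipment insured: no → true
  shipment insured: no → false
  contains lithium batteries: no → false
  destination country = KR: KR == KR is true
  export license on file: no → false
  battery watt-hours ≥ 148 Wh: 78 ≥ 148 is false
  number of pieces ≥ 48: 10 ≥ 48 is false
  declared value ≥ 28203 USD: 12955 ≥ 28203 is false
  NOT recipient EORI number provided: yes → false
  gross weight > 564.7 kg: 192.8 > 564.7 is false
  hazmat-classified: yes → true
Combine:
[1.1] false → true (antecedent false ⇒ implication holds) = true
[1.2.1] false → false (antecedent false ⇒ implication holds) = true
[1.2] NOT true = false
[1.3] true OR false = true
[1] true OR false OR true = true
[2.1.1.1] NOT false = true
[2.1.1] NOT true = false
[2.1] NOT false = true
[2.2] false AND false = false
[2.3] true AND false = false
[2] true AND false AND false = false
[3.1] false OR false = false
[3.2] false OR false = false
[3.3.2] true AND true = true
[3.3] false OR true = true
[3] false OR false OR true = true
[root] true AND false AND true = false
Overall: false → blocked

Blocked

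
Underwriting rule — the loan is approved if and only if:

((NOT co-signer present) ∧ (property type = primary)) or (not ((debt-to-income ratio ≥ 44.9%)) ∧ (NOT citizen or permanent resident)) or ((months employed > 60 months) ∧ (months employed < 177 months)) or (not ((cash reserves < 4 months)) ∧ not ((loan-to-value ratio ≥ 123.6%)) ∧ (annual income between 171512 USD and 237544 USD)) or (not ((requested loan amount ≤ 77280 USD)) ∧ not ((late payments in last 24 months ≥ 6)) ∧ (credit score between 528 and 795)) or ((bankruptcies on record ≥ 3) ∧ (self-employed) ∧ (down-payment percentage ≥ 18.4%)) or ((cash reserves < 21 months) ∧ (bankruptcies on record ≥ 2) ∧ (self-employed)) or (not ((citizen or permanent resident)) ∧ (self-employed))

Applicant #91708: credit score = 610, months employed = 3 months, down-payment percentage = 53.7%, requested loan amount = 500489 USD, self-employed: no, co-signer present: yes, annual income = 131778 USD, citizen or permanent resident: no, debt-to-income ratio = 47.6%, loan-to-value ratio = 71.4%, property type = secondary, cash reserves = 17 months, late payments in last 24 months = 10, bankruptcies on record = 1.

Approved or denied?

Denied

Atomic conditions:
  NOT co-signer present: yes → false
  property type = primary: secondary == primary is false
  debt-to-income ratio ≥ 44.9%: 47.6 ≥ 44.9 is true
  NOT citizen or permanent resident: no → true
  months employed > 60 months: 3 > 60 is false
  months employed < 177 months: 3 < 177 is true
  cash reserves < 4 months: 17 < 4 is false
  loan-to-value ratio ≥ 123.6%: 71.4 ≥ 123.6 is false
  annual income between 171512 USD and 237544 USD: 131778 in [171512, 237544] is false
  requested loan amount ≤ 77280 USD: 500489 ≤ 77280 is false
  late payments in last 24 months ≥ 6: 10 ≥ 6 is true
  credit score between 528 and 795: 610 in [528, 795] is true
  bankruptcies on record ≥ 3: 1 ≥ 3 is false
  self-employed: no → false
  down-payment percentage ≥ 18.4%: 53.7 ≥ 18.4 is true
  cash reserves < 21 months: 17 < 21 is true
  bankruptcies on record ≥ 2: 1 ≥ 2 is false
  citizen or permanent resident: no → false
Combine:
[1] false AND false = false
[2.1] NOT true = false
[2] false AND true = false
[3] false AND true = false
[4.1] NOT false = true
[4.2] NOT false = true
[4] true AND true AND false = false
[5.1] NOT false = true
[5.2] NOT true = false
[5] true AND false AND true = false
[6] false AND false AND true = false
[7] true AND false AND false = false
[8.1] NOT false = true
[8] true AND false = false
[root] false OR false OR false OR false OR false OR false OR false OR false = false
Overall: false → denied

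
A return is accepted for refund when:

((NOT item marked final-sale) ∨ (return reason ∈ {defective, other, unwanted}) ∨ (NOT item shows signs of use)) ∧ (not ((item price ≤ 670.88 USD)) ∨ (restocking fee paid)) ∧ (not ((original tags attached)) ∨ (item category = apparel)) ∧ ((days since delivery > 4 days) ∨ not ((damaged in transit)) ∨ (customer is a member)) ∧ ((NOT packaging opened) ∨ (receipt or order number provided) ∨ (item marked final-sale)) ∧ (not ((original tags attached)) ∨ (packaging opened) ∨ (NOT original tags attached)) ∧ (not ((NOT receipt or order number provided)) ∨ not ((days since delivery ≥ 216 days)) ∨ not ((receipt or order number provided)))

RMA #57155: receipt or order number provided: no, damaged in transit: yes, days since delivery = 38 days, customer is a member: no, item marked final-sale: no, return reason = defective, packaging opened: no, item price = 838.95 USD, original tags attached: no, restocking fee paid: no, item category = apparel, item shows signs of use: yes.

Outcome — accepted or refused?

Atomic conditions:
  NOT item marked final-sale: no → true
  return reason ∈ {defective, other, unwanted}: defective is in the set → true
  NOT item shows signs of use: yes → false
  item price ≤ 670.88 USD: 838.95 ≤ 670.88 is false
  restocking fee paid: no → false
  original tags attached: no → false
  item category = apparel: apparel == apparel is true
  days since delivery > 4 days: 38 > 4 is true
  damaged in transit: yes → true
  customer is a member: no → false
  NOT packaging opened: no → true
  receipt or order number provided: no → false
  item marked final-sale: no → false
  packaging opened: no → false
  NOT original tags attached: no → true
  NOT receipt or order number provided: no → true
  days since delivery ≥ 216 days: 38 ≥ 216 is false
Combine:
[1] true OR true OR false = true
[2.1] NOT false = true
[2] true OR false = true
[3.1] NOT false = true
[3] true OR true = true
[4.2] NOT true = false
[4] true OR false OR false = true
[5] true OR false OR false = true
[6.1] NOT false = true
[6] true OR false OR true = true
[7.1] NOT true = false
[7.2] NOT false = true
[7.3] NOT false = true
[7] false OR true OR true = true
[root] true AND true AND true AND true AND true AND true AND true = true
Overall: true → accepted

Accepted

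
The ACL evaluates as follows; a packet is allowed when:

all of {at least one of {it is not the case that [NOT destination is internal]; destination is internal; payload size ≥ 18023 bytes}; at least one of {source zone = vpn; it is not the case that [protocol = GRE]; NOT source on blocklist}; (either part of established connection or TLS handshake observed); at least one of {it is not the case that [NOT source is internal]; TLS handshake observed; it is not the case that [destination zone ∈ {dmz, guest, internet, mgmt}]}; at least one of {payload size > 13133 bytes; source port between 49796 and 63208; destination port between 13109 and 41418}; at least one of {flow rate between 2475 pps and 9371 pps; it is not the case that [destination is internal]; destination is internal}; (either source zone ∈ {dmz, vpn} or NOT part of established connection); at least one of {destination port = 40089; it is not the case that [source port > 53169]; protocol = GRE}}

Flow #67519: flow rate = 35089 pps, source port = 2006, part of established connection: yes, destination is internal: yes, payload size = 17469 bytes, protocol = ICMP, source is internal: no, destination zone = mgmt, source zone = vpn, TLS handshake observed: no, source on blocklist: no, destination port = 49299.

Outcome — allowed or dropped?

Atomic conditions:
  NOT destination is internal: yes → false
  destination is internal: yes → true
  payload size ≥ 18023 bytes: 17469 ≥ 18023 is false
  source zone = vpn: vpn == vpn is true
  protocol = GRE: ICMP == GRE is false
  NOT source on blocklist: no → true
  part of established connection: yes → true
  TLS handshake observed: no → false
  NOT source is internal: no → true
  destination zone ∈ {dmz, guest, internet, mgmt}: mgmt is in the set → true
  payload size > 13133 bytes: 17469 > 13133 is true
  source port between 49796 and 63208: 2006 in [49796, 63208] is false
  destination port between 13109 and 41418: 49299 in [13109, 41418] is false
  flow rate between 2475 pps and 9371 pps: 35089 in [2475, 9371] is false
  source zone ∈ {dmz, vpn}: vpn is in the set → true
  NOT part of established connection: yes → false
  destination port = 40089: 49299 == 40089 is false
  source port > 53169: 2006 > 53169 is false
Combine:
[1.1] NOT false = true
[1] true OR true OR false = true
[2.2] NOT false = true
[2] true OR true OR true = true
[3] true OR false = true
[4.1] NOT true = false
[4.3] NOT true = false
[4] false OR false OR false = false
[5] true OR false OR false = true
[6.2] NOT true = false
[6] false OR false OR true = true
[7] true OR false = true
[8.2] NOT false = true
[8] false OR true OR false = true
[root] true AND true AND true AND false AND true AND true AND true AND true = false
Overall: false → dropped

Dropped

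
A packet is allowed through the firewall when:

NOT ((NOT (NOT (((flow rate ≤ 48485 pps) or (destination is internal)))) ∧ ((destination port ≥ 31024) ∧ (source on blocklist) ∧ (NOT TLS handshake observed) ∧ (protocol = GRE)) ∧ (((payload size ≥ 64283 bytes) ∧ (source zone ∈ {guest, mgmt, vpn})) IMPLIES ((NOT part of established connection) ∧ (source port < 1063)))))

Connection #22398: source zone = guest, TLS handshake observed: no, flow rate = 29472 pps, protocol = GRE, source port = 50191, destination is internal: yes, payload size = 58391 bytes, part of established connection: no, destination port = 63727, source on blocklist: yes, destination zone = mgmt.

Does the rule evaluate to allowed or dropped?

Dropped

Atomic conditions:
  flow rate ≤ 48485 pps: 29472 ≤ 48485 is true
  destination is internal: yes → true
  destination port ≥ 31024: 63727 ≥ 31024 is true
  source on blocklist: yes → true
  NOT TLS handshake observed: no → true
  protocol = GRE: GRE == GRE is true
  payload size ≥ 64283 bytes: 58391 ≥ 64283 is false
  source zone ∈ {guest, mgmt, vpn}: guest is in the set → true
  NOT part of established connection: no → true
  source port < 1063: 50191 < 1063 is false
Combine:
[1.1.1.1] true OR true = true
[1.1.1] NOT true = false
[1.1] NOT false = true
[1.2] true AND true AND true AND true = true
[1.3.1] false AND true = false
[1.3.2] true AND false = false
[1.3] false → false (antecedent false ⇒ implication holds) = true
[1] true AND true AND true = true
[root] NOT true = false
Overall: false → dropped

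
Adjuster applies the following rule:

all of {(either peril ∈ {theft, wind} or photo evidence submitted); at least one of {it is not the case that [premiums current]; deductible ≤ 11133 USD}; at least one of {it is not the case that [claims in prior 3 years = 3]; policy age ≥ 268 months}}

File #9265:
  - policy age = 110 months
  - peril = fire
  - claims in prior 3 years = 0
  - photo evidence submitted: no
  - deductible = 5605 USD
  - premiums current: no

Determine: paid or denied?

Atomic conditions:
  peril ∈ {theft, wind}: fire is not in the set → false
  photo evidence submitted: no → false
  premiums current: no → false
  deductible ≤ 11133 USD: 5605 ≤ 11133 is true
  claims in prior 3 years = 3: 0 == 3 is false
  policy age ≥ 268 months: 110 ≥ 268 is false
Combine:
[1] false OR false = false
[2.1] NOT false = true
[2] true OR true = true
[3.1] NOT false = true
[3] true OR false = true
[root] false AND true AND true = false
Overall: false → denied

Denied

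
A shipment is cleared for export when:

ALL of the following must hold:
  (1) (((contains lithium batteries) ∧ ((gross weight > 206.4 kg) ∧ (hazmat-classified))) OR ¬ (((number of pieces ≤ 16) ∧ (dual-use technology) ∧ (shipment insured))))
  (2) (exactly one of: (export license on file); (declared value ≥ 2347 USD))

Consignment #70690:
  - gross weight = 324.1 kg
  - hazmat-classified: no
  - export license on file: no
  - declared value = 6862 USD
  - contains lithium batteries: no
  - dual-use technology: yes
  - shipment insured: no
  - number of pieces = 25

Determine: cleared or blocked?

Atomic conditions:
  contains lithium batteries: no → false
  gross weight > 206.4 kg: 324.1 > 206.4 is true
  hazmat-classified: no → false
  number of pieces ≤ 16: 25 ≤ 16 is false
  dual-use technology: yes → true
  shipment insured: no → false
  export license on file: no → false
  declared value ≥ 2347 USD: 6862 ≥ 2347 is true
Combine:
[1.1.2] true AND false = false
[1.1] false AND false = false
[1.2.1] false AND true AND false = false
[1.2] NOT false = true
[1] false OR true = true
[2] exactly-one(false, true) = true
[root] true AND true = true
Overall: true → cleared

Cleared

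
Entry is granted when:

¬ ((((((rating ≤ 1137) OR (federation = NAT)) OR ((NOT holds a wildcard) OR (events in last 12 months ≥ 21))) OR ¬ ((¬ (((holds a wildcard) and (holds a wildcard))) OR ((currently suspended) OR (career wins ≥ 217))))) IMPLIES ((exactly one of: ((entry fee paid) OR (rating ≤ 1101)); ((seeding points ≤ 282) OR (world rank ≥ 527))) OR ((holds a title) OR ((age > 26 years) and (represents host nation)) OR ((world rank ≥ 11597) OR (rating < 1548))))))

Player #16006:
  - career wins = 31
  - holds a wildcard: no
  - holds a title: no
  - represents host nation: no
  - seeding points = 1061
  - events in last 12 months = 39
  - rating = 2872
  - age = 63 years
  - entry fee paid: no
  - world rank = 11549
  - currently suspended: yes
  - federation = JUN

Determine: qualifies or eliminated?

Atomic conditions:
  rating ≤ 1137: 2872 ≤ 1137 is false
  federation = NAT: JUN == NAT is false
  NOT holds a wildcard: no → true
  events in last 12 months ≥ 21: 39 ≥ 21 is true
  holds a wildcard: no → false
  currently suspended: yes → true
  career wins ≥ 217: 31 ≥ 217 is false
  entry fee paid: no → false
  rating ≤ 1101: 2872 ≤ 1101 is false
  seeding points ≤ 282: 1061 ≤ 282 is false
  world rank ≥ 527: 11549 ≥ 527 is true
  holds a title: no → false
  age > 26 years: 63 > 26 is true
  represents host nation: no → false
  world rank ≥ 11597: 11549 ≥ 11597 is false
  rating < 1548: 2872 < 1548 is false
Combine:
[1.1.1.1] false OR false = false
[1.1.1.2] true OR true = true
[1.1.1] false OR true = true
[1.1.2.1.1.1] false AND false = false
[1.1.2.1.1] NOT false = true
[1.1.2.1.2] true OR false = true
[1.1.2.1] true OR true = true
[1.1.2] NOT true = false
[1.1] true OR false = true
[1.2.1.1] false OR false = false
[1.2.1.2] false OR true = true
[1.2.1] exactly-one(false, true) = true
[1.2.2.2] true AND false = false
[1.2.2.3] false OR false = false
[1.2.2] false OR false OR false = false
[1.2] true OR false = true
[1] true → true = true
[root] NOT true = false
Overall: false → eliminated

Eliminated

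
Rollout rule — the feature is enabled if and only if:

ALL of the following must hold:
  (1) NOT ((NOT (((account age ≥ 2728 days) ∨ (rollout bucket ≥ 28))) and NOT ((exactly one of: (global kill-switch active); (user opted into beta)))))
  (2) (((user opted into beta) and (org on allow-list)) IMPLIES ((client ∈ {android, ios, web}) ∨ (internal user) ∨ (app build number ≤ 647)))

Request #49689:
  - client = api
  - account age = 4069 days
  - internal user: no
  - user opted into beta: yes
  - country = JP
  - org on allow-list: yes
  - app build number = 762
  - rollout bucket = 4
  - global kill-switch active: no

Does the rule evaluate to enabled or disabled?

Atomic conditions:
  account age ≥ 2728 days: 4069 ≥ 2728 is true
  rollout bucket ≥ 28: 4 ≥ 28 is false
  global kill-switch active: no → false
  user opted into beta: yes → true
  org on allow-list: yes → true
  client ∈ {android, ios, web}: api is not in the set → false
  internal user: no → false
  app build number ≤ 647: 762 ≤ 647 is false
Combine:
[1.1.1.1] true OR false = true
[1.1.1] NOT true = false
[1.1.2.1] exactly-one(false, true) = true
[1.1.2] NOT true = false
[1.1] false AND false = false
[1] NOT false = true
[2.1] true AND true = true
[2.2] false OR false OR false = false
[2] true → false = false
[root] true AND false = false
Overall: false → disabled

Disabled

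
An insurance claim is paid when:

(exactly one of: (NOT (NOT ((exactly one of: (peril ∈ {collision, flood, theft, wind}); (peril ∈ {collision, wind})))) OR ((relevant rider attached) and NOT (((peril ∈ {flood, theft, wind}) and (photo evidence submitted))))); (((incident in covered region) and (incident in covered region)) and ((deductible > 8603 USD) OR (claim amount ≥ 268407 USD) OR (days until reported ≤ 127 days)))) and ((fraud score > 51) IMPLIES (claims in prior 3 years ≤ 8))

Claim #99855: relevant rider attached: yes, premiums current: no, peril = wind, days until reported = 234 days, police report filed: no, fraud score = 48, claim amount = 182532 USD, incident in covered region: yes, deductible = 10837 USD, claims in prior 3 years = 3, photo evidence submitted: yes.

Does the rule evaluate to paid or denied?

Paid

Atomic conditions:
  peril ∈ {collision, flood, theft, wind}: wind is in the set → true
  peril ∈ {collision, wind}: wind is in the set → true
  relevant rider attached: yes → true
  peril ∈ {flood, theft, wind}: wind is in the set → true
  photo evidence submitted: yes → true
  incident in covered region: yes → true
  deductible > 8603 USD: 10837 > 8603 is true
  claim amount ≥ 268407 USD: 182532 ≥ 268407 is false
  days until reported ≤ 127 days: 234 ≤ 127 is false
  fraud score > 51: 48 > 51 is false
  claims in prior 3 years ≤ 8: 3 ≤ 8 is true
Combine:
[1.1.1.1.1] exactly-one(true, true) = false
[1.1.1.1] NOT false = true
[1.1.1] NOT true = false
[1.1.2.2.1] true AND true = true
[1.1.2.2] NOT true = false
[1.1.2] true AND false = false
[1.1] false OR false = false
[1.2.1] true AND true = true
[1.2.2] true OR false OR false = true
[1.2] true AND true = true
[1] exactly-one(false, true) = true
[2] false → true (antecedent false ⇒ implication holds) = true
[root] true AND true = true
Overall: true → paid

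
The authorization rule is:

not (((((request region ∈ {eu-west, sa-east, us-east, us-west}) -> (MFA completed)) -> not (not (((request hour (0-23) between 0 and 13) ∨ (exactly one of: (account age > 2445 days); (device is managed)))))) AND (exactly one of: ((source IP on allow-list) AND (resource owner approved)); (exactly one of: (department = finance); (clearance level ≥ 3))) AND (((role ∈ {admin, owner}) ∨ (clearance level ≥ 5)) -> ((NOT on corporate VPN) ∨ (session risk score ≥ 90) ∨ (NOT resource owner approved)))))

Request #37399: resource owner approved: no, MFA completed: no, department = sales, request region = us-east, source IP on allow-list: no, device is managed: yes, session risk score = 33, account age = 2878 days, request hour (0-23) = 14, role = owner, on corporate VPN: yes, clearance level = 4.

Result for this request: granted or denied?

Atomic conditions:
  request region ∈ {eu-west, sa-east, us-east, us-west}: us-east is in the set → true
  MFA completed: no → false
  request hour (0-23) between 0 and 13: 14 in [0, 13] is false
  account age > 2445 days: 2878 > 2445 is true
  device is managed: yes → true
  source IP on allow-list: no → false
  resource owner approved: no → false
  department = finance: sales == finance is false
  clearance level ≥ 3: 4 ≥ 3 is true
  role ∈ {admin, owner}: owner is in the set → true
  clearance level ≥ 5: 4 ≥ 5 is false
  NOT on corporate VPN: yes → false
  session risk score ≥ 90: 33 ≥ 90 is false
  NOT resource owner approved: no → true
Combine:
[1.1.1] true → false = false
[1.1.2.1.1.2] exactly-one(true, true) = false
[1.1.2.1.1] false OR false = false
[1.1.2.1] NOT false = true
[1.1.2] NOT true = false
[1.1] false → false (antecedent false ⇒ implication holds) = true
[1.2.1] false AND false = false
[1.2.2] exactly-one(false, true) = true
[1.2] exactly-one(false, true) = true
[1.3.1] true OR false = true
[1.3.2] false OR false OR true = true
[1.3] true → true = true
[1] true AND true AND true = true
[root] NOT true = false
Overall: false → denied

Denied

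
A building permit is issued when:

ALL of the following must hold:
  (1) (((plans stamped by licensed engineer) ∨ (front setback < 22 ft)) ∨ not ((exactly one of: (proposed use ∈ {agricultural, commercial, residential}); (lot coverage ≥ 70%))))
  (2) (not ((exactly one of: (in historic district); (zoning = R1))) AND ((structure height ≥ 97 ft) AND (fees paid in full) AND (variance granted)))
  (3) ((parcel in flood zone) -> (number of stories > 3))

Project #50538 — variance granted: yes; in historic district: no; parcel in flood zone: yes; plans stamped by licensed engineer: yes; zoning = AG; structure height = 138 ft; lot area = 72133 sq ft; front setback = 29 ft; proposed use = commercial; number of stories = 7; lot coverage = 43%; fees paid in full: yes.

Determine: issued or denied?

Atomic conditions:
  plans stamped by licensed engineer: yes → true
  front setback < 22 ft: 29 < 22 is false
  proposed use ∈ {agricultural, commercial, residential}: commercial is in the set → true
  lot coverage ≥ 70%: 43 ≥ 70 is false
  in historic district: no → false
  zoning = R1: AG == R1 is false
  structure height ≥ 97 ft: 138 ≥ 97 is true
  fees paid in full: yes → true
  variance granted: yes → true
  parcel in flood zone: yes → true
  number of stories > 3: 7 > 3 is true
Combine:
[1.1] true OR false = true
[1.2.1] exactly-one(true, false) = true
[1.2] NOT true = false
[1] true OR false = true
[2.1.1] exactly-one(false, false) = false
[2.1] NOT false = true
[2.2] true AND true AND true = true
[2] true AND true = true
[3] true → true = true
[root] true AND true AND true = true
Overall: true → issued

Issued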